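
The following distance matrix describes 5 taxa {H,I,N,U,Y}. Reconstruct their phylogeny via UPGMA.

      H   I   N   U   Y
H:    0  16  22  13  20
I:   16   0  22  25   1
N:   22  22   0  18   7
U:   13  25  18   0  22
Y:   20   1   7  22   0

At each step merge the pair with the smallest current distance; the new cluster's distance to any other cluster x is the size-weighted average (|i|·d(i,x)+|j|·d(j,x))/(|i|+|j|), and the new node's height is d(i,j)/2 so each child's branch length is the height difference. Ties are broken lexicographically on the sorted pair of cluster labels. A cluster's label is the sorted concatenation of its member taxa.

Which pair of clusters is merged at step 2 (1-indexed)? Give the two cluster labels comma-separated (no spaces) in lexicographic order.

iteration 1: select I,Y (d=1); attach at lengths (1/2, 1/2); label the merged cluster IY
  updated: d(H,IY)=18, d(IY,N)=29/2, d(IY,U)=47/2
iteration 2: select H,U (d=13); attach at lengths (13/2, 13/2); label the merged cluster HU
  updated: d(HU,IY)=83/4, d(HU,N)=20
iteration 3: select IY,N (d=29/2); attach at lengths (27/4, 29/4); label the merged cluster INY
  updated: d(HU,INY)=41/2
iteration 4: select HU,INY (d=41/2); attach at lengths (15/4, 3); label the merged cluster HINUY
final tree: ((H:13/2,U:13/2):15/4,((I:1/2,Y:1/2):27/4,N:29/4):3)
total length: 139/4

H,U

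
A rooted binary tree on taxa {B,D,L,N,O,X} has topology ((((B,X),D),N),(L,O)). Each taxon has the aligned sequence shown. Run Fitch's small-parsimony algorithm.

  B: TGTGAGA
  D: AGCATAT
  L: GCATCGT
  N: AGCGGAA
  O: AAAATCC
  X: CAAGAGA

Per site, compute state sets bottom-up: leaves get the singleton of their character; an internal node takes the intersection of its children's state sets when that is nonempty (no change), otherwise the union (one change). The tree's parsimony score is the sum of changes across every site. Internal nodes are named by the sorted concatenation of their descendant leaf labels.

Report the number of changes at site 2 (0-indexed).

3

BX@0: {T} ∪ {C} = {C,T} (union, +1)
BDX@0: {C,T} ∪ {A} = {A,C,T} (union, +1)
BDNX@0: {A,C,T} ∩ {A} = {A} (intersection, +0)
LO@0: {G} ∪ {A} = {A,G} (union, +1)
BDLNOX@0: {A} ∩ {A,G} = {A} (intersection, +0)
BX@1: {G} ∪ {A} = {A,G} (union, +1)
BDX@1: {A,G} ∩ {G} = {G} (intersection, +0)
BDNX@1: {G} ∩ {G} = {G} (intersection, +0)
LO@1: {C} ∪ {A} = {A,C} (union, +1)
BDLNOX@1: {G} ∪ {A,C} = {A,C,G} (union, +1)
BX@2: {T} ∪ {A} = {A,T} (union, +1)
BDX@2: {A,T} ∪ {C} = {A,C,T} (union, +1)
BDNX@2: {A,C,T} ∩ {C} = {C} (intersection, +0)
LO@2: {A} ∩ {A} = {A} (intersection, +0)
BDLNOX@2: {C} ∪ {A} = {A,C} (union, +1)
BX@3: {G} ∩ {G} = {G} (intersection, +0)
BDX@3: {G} ∪ {A} = {A,G} (union, +1)
BDNX@3: {A,G} ∩ {G} = {G} (intersection, +0)
LO@3: {T} ∪ {A} = {A,T} (union, +1)
BDLNOX@3: {G} ∪ {A,T} = {A,G,T} (union, +1)
BX@4: {A} ∩ {A} = {A} (intersection, +0)
BDX@4: {A} ∪ {T} = {A,T} (union, +1)
BDNX@4: {A,T} ∪ {G} = {A,G,T} (union, +1)
LO@4: {C} ∪ {T} = {C,T} (union, +1)
BDLNOX@4: {A,G,T} ∩ {C,T} = {T} (intersection, +0)
BX@5: {G} ∩ {G} = {G} (intersection, +0)
BDX@5: {G} ∪ {A} = {A,G} (union, +1)
BDNX@5: {A,G} ∩ {A} = {A} (intersection, +0)
LO@5: {G} ∪ {C} = {C,G} (union, +1)
BDLNOX@5: {A} ∪ {C,G} = {A,C,G} (union, +1)
BX@6: {A} ∩ {A} = {A} (intersection, +0)
BDX@6: {A} ∪ {T} = {A,T} (union, +1)
BDNX@6: {A,T} ∩ {A} = {A} (intersection, +0)
LO@6: {T} ∪ {C} = {C,T} (union, +1)
BDLNOX@6: {A} ∪ {C,T} = {A,C,T} (union, +1)
per-site changes: [3, 3, 3, 3, 3, 3, 3]; total = 21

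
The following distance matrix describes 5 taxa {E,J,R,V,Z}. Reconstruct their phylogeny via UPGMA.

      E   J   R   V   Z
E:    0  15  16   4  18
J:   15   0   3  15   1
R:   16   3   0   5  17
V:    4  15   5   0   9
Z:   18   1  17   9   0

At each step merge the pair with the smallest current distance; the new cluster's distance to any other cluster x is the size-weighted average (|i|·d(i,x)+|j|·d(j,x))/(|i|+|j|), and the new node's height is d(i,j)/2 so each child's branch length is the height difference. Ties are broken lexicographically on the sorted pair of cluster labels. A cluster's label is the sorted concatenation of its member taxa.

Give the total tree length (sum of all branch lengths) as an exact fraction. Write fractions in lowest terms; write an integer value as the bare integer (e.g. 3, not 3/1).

step 1: merge (J,Z) at d=1; branch lengths J→1/2, Z→1/2; new cluster JZ
  updated: d(E,JZ)=33/2, d(JZ,R)=10, d(JZ,V)=12
step 2: merge (E,V) at d=4; branch lengths E→2, V→2; new cluster EV
  updated: d(EV,JZ)=57/4, d(EV,R)=21/2
step 3: merge (JZ,R) at d=10; branch lengths JZ→9/2, R→5; new cluster JRZ
  updated: d(EV,JRZ)=13
step 4: merge (EV,JRZ) at d=13; branch lengths EV→9/2, JRZ→3/2; new cluster EJRVZ
final tree: ((E:2,V:2):9/2,((J:1/2,Z:1/2):9/2,R:5):3/2)
total length: 41/2

41/2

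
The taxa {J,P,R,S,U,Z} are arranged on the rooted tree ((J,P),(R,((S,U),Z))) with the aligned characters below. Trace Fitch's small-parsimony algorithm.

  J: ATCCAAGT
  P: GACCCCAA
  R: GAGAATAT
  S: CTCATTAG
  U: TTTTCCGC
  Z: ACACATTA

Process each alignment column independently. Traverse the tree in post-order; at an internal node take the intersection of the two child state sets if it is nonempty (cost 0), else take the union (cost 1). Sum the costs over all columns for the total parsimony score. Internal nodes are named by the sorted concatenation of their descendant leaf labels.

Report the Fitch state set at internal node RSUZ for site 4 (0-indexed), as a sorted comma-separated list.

JP@0: {A} ∪ {G} = {A,G} (union, +1)
SU@0: {C} ∪ {T} = {C,T} (union, +1)
SUZ@0: {C,T} ∪ {A} = {A,C,T} (union, +1)
RSUZ@0: {G} ∪ {A,C,T} = {A,C,G,T} (union, +1)
JPRSUZ@0: {A,G} ∩ {A,C,G,T} = {A,G} (intersection, +0)
JP@1: {T} ∪ {A} = {A,T} (union, +1)
SU@1: {T} ∩ {T} = {T} (intersection, +0)
SUZ@1: {T} ∪ {C} = {C,T} (union, +1)
RSUZ@1: {A} ∪ {C,T} = {A,C,T} (union, +1)
JPRSUZ@1: {A,T} ∩ {A,C,T} = {A,T} (intersection, +0)
JP@2: {C} ∩ {C} = {C} (intersection, +0)
SU@2: {C} ∪ {T} = {C,T} (union, +1)
SUZ@2: {C,T} ∪ {A} = {A,C,T} (union, +1)
RSUZ@2: {G} ∪ {A,C,T} = {A,C,G,T} (union, +1)
JPRSUZ@2: {C} ∩ {A,C,G,T} = {C} (intersection, +0)
JP@3: {C} ∩ {C} = {C} (intersection, +0)
SU@3: {A} ∪ {T} = {A,T} (union, +1)
SUZ@3: {A,T} ∪ {C} = {A,C,T} (union, +1)
RSUZ@3: {A} ∩ {A,C,T} = {A} (intersection, +0)
JPRSUZ@3: {C} ∪ {A} = {A,C} (union, +1)
JP@4: {A} ∪ {C} = {A,C} (union, +1)
SU@4: {T} ∪ {C} = {C,T} (union, +1)
SUZ@4: {C,T} ∪ {A} = {A,C,T} (union, +1)
RSUZ@4: {A} ∩ {A,C,T} = {A} (intersection, +0)
JPRSUZ@4: {A,C} ∩ {A} = {A} (intersection, +0)
JP@5: {A} ∪ {C} = {A,C} (union, +1)
SU@5: {T} ∪ {C} = {C,T} (union, +1)
SUZ@5: {C,T} ∩ {T} = {T} (intersection, +0)
RSUZ@5: {T} ∩ {T} = {T} (intersection, +0)
JPRSUZ@5: {A,C} ∪ {T} = {A,C,T} (union, +1)
JP@6: {G} ∪ {A} = {A,G} (union, +1)
SU@6: {A} ∪ {G} = {A,G} (union, +1)
SUZ@6: {A,G} ∪ {T} = {A,G,T} (union, +1)
RSUZ@6: {A} ∩ {A,G,T} = {A} (intersection, +0)
JPRSUZ@6: {A,G} ∩ {A} = {A} (intersection, +0)
JP@7: {T} ∪ {A} = {A,T} (union, +1)
SU@7: {G} ∪ {C} = {C,G} (union, +1)
SUZ@7: {C,G} ∪ {A} = {A,C,G} (union, +1)
RSUZ@7: {T} ∪ {A,C,G} = {A,C,G,T} (union, +1)
JPRSUZ@7: {A,T} ∩ {A,C,G,T} = {A,T} (intersection, +0)
per-site changes: [4, 3, 3, 3, 3, 3, 3, 4]; total = 26

A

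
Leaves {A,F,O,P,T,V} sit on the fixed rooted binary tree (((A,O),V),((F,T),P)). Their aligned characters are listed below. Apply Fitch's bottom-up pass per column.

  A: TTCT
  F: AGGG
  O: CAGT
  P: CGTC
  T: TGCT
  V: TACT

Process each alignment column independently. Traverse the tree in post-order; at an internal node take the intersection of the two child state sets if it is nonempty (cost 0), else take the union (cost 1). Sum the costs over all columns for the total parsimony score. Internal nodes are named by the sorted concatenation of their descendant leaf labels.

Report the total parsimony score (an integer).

[col 0] AO: children A:{T}, O:{C} ∪→ {C,T}; cost 1
[col 0] AOV: children AO:{C,T}, V:{T} ∩→ {T}; cost 0
[col 0] FT: children F:{A}, T:{T} ∪→ {A,T}; cost 1
[col 0] FPT: children FT:{A,T}, P:{C} ∪→ {A,C,T}; cost 1
[col 0] AFOPTV: children AOV:{T}, FPT:{A,C,T} ∩→ {T}; cost 0
[col 1] AO: children A:{T}, O:{A} ∪→ {A,T}; cost 1
[col 1] AOV: children AO:{A,T}, V:{A} ∩→ {A}; cost 0
[col 1] FT: children F:{G}, T:{G} ∩→ {G}; cost 0
[col 1] FPT: children FT:{G}, P:{G} ∩→ {G}; cost 0
[col 1] AFOPTV: children AOV:{A}, FPT:{G} ∪→ {A,G}; cost 1
[col 2] AO: children A:{C}, O:{G} ∪→ {C,G}; cost 1
[col 2] AOV: children AO:{C,G}, V:{C} ∩→ {C}; cost 0
[col 2] FT: children F:{G}, T:{C} ∪→ {C,G}; cost 1
[col 2] FPT: children FT:{C,G}, P:{T} ∪→ {C,G,T}; cost 1
[col 2] AFOPTV: children AOV:{C}, FPT:{C,G,T} ∩→ {C}; cost 0
[col 3] AO: children A:{T}, O:{T} ∩→ {T}; cost 0
[col 3] AOV: children AO:{T}, V:{T} ∩→ {T}; cost 0
[col 3] FT: children F:{G}, T:{T} ∪→ {G,T}; cost 1
[col 3] FPT: children FT:{G,T}, P:{C} ∪→ {C,G,T}; cost 1
[col 3] AFOPTV: children AOV:{T}, FPT:{C,G,T} ∩→ {T}; cost 0
per-site changes: [3, 2, 3, 2]; total = 10

10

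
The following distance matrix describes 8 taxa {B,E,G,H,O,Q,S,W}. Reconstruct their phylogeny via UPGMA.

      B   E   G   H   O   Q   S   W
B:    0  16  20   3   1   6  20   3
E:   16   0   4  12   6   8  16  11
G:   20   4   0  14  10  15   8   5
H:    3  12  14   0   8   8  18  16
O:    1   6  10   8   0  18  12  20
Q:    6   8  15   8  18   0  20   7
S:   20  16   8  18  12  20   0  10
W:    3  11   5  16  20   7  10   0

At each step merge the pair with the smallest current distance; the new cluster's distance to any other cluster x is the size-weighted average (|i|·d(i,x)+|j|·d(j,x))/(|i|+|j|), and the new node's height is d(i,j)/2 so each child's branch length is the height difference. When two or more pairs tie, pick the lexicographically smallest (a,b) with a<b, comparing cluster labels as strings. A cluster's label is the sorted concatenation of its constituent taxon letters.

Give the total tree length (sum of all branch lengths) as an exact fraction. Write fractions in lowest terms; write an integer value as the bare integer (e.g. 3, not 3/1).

1457/42

iteration 1: select B,O (d=1); attach at lengths (1/2, 1/2); label the merged cluster BO
  updated: d(BO,E)=11, d(BO,G)=15, d(BO,H)=11/2, d(BO,Q)=12, d(BO,S)=16, d(BO,W)=23/2
iteration 2: select E,G (d=4); attach at lengths (2, 2); label the merged cluster EG
  updated: d(BO,EG)=13, d(EG,H)=13, d(EG,Q)=23/2, d(EG,S)=12, d(EG,W)=8
iteration 3: select BO,H (d=11/2); attach at lengths (9/4, 11/4); label the merged cluster BHO
  updated: d(BHO,EG)=13, d(BHO,Q)=32/3, d(BHO,S)=50/3, d(BHO,W)=13
iteration 4: select Q,W (d=7); attach at lengths (7/2, 7/2); label the merged cluster QW
  updated: d(BHO,QW)=71/6, d(EG,QW)=39/4, d(QW,S)=15
iteration 5: select EG,QW (d=39/4); attach at lengths (23/8, 11/8); label the merged cluster EGQW
  updated: d(BHO,EGQW)=149/12, d(EGQW,S)=27/2
iteration 6: select BHO,EGQW (d=149/12); attach at lengths (83/24, 4/3); label the merged cluster BEGHOQW
  updated: d(BEGHOQW,S)=104/7
iteration 7: select BEGHOQW,S (d=104/7); attach at lengths (205/168, 52/7); label the merged cluster BEGHOQSW
final tree: ((((B:1/2,O:1/2):9/4,H:11/4):83/24,((E:2,G:2):23/8,(Q:7/2,W:7/2):11/8):4/3):205/168,S:52/7)
total length: 1457/42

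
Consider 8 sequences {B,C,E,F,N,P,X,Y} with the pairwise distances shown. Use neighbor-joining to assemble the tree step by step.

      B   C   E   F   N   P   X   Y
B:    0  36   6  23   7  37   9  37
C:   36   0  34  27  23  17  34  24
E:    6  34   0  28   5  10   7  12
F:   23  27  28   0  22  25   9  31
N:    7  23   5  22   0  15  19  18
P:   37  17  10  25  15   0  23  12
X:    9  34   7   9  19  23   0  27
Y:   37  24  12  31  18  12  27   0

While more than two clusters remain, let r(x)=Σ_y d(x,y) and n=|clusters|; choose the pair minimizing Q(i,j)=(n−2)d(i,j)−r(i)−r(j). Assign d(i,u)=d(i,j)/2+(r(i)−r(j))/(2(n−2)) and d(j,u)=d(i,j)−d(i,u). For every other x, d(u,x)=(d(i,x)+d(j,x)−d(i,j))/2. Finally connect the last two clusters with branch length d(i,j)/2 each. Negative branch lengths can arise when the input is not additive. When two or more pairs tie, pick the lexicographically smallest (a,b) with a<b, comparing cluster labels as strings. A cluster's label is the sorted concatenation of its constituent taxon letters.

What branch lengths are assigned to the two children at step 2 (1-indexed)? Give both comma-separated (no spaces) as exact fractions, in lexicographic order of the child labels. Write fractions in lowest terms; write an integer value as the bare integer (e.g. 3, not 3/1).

iteration 1: select F,X (d=9, Q=-239); attach at lengths (91/12, 17/12); label the merged cluster FX
  updated: d(B,FX)=23/2, d(C,FX)=26, d(E,FX)=13, d(FX,N)=16, d(FX,P)=39/2, d(FX,Y)=49/2
iteration 2: select B,FX (d=23/2, Q=-375/2); attach at lengths (163/20, 67/20); label the merged cluster BFX
  updated: d(BFX,C)=101/4, d(BFX,E)=15/4, d(BFX,N)=23/4, d(BFX,P)=45/2, d(BFX,Y)=25
iteration 3: select BFX,E (d=15/4, Q=-132); attach at lengths (65/16, -5/16); label the merged cluster BEFX
  updated: d(BEFX,C)=111/4, d(BEFX,N)=7/2, d(BEFX,P)=115/8, d(BEFX,Y)=133/8
iteration 4: select BEFX,N (d=7/2, Q=-445/4); attach at lengths (53/24, 31/24); label the merged cluster BEFNX
  updated: d(BEFNX,C)=189/8, d(BEFNX,P)=207/16, d(BEFNX,Y)=249/16
iteration 5: select BEFNX,Y (d=249/16, Q=-1161/16); attach at lengths (507/64, 489/64); label the merged cluster BEFNXY
  updated: d(BEFNXY,C)=513/32, d(BEFNXY,P)=75/16
iteration 6: select BEFNXY,C (d=513/32, Q=-1207/32); attach at lengths (119/64, 907/64); label the merged cluster BCEFNXY
  updated: d(BCEFNXY,P)=181/64
iteration 7: select BCEFNXY,P (d=181/64); attach at lengths (181/128, 181/128); label the merged cluster BCEFNPXY
final tree: ((((((B:163/20,(F:91/12,X:17/12):67/20):65/16,E:-5/16):53/24,N:31/24):507/64,Y:489/64):119/64,C:907/64):181/128,P:181/128)
total length: 3979/64

163/20,67/20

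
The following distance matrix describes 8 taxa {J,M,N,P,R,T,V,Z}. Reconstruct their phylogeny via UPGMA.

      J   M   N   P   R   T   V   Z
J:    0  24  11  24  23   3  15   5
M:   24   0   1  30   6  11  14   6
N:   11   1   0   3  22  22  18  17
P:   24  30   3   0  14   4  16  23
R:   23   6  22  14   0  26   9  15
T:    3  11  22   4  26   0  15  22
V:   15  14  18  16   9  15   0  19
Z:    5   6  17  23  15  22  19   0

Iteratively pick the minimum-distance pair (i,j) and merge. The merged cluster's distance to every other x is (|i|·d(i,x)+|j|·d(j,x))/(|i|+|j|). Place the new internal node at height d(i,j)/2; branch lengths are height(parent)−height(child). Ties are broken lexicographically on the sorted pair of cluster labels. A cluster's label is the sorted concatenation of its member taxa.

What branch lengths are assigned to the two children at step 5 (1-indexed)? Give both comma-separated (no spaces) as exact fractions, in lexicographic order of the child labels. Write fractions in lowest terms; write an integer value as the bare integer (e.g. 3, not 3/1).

iteration 1: select M,N (d=1); attach at lengths (1/2, 1/2); label the merged cluster MN
  updated: d(J,MN)=35/2, d(MN,P)=33/2, d(MN,R)=14, d(MN,T)=33/2, d(MN,V)=16, d(MN,Z)=23/2
iteration 2: select J,T (d=3); attach at lengths (3/2, 3/2); label the merged cluster JT
  updated: d(JT,MN)=17, d(JT,P)=14, d(JT,R)=49/2, d(JT,V)=15, d(JT,Z)=27/2
iteration 3: select R,V (d=9); attach at lengths (9/2, 9/2); label the merged cluster RV
  updated: d(JT,RV)=79/4, d(MN,RV)=15, d(P,RV)=15, d(RV,Z)=17
iteration 4: select MN,Z (d=23/2); attach at lengths (21/4, 23/4); label the merged cluster MNZ
  updated: d(JT,MNZ)=95/6, d(MNZ,P)=56/3, d(MNZ,RV)=47/3
iteration 5: select JT,P (d=14); attach at lengths (11/2, 7); label the merged cluster JPT
  updated: d(JPT,MNZ)=151/9, d(JPT,RV)=109/6
iteration 6: select MNZ,RV (d=47/3); attach at lengths (25/12, 10/3); label the merged cluster MNRVZ
  updated: d(JPT,MNRVZ)=52/3
iteration 7: select JPT,MNRVZ (d=52/3); attach at lengths (5/3, 5/6); label the merged cluster JMNPRTVZ
final tree: (((J:3/2,T:3/2):11/2,P:7):5/3,(((M:1/2,N:1/2):21/4,Z:23/4):25/12,(R:9/2,V:9/2):10/3):5/6)
total length: 533/12

11/2,7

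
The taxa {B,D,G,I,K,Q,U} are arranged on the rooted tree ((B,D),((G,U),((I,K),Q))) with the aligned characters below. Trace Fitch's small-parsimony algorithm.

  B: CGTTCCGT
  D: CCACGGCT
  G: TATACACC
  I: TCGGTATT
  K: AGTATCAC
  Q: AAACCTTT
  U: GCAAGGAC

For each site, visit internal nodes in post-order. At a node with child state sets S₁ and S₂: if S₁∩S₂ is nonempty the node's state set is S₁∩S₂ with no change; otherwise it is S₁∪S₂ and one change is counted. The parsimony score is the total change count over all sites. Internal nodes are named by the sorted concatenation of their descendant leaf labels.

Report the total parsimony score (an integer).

30

[col 0] BD: children B:{C}, D:{C} ∩→ {C}; cost 0
[col 0] GU: children G:{T}, U:{G} ∪→ {G,T}; cost 1
[col 0] IK: children I:{T}, K:{A} ∪→ {A,T}; cost 1
[col 0] IKQ: children IK:{A,T}, Q:{A} ∩→ {A}; cost 0
[col 0] GIKQU: children GU:{G,T}, IKQ:{A} ∪→ {A,G,T}; cost 1
[col 0] BDGIKQU: children BD:{C}, GIKQU:{A,G,T} ∪→ {A,C,G,T}; cost 1
[col 1] BD: children B:{G}, D:{C} ∪→ {C,G}; cost 1
[col 1] GU: children G:{A}, U:{C} ∪→ {A,C}; cost 1
[col 1] IK: children I:{C}, K:{G} ∪→ {C,G}; cost 1
[col 1] IKQ: children IK:{C,G}, Q:{A} ∪→ {A,C,G}; cost 1
[col 1] GIKQU: children GU:{A,C}, IKQ:{A,C,G} ∩→ {A,C}; cost 0
[col 1] BDGIKQU: children BD:{C,G}, GIKQU:{A,C} ∩→ {C}; cost 0
[col 2] BD: children B:{T}, D:{A} ∪→ {A,T}; cost 1
[col 2] GU: children G:{T}, U:{A} ∪→ {A,T}; cost 1
[col 2] IK: children I:{G}, K:{T} ∪→ {G,T}; cost 1
[col 2] IKQ: children IK:{G,T}, Q:{A} ∪→ {A,G,T}; cost 1
[col 2] GIKQU: children GU:{A,T}, IKQ:{A,G,T} ∩→ {A,T}; cost 0
[col 2] BDGIKQU: children BD:{A,T}, GIKQU:{A,T} ∩→ {A,T}; cost 0
[col 3] BD: children B:{T}, D:{C} ∪→ {C,T}; cost 1
[col 3] GU: children G:{A}, U:{A} ∩→ {A}; cost 0
[col 3] IK: children I:{G}, K:{A} ∪→ {A,G}; cost 1
[col 3] IKQ: children IK:{A,G}, Q:{C} ∪→ {A,C,G}; cost 1
[col 3] GIKQU: children GU:{A}, IKQ:{A,C,G} ∩→ {A}; cost 0
[col 3] BDGIKQU: children BD:{C,T}, GIKQU:{A} ∪→ {A,C,T}; cost 1
[col 4] BD: children B:{C}, D:{G} ∪→ {C,G}; cost 1
[col 4] GU: children G:{C}, U:{G} ∪→ {C,G}; cost 1
[col 4] IK: children I:{T}, K:{T} ∩→ {T}; cost 0
[col 4] IKQ: children IK:{T}, Q:{C} ∪→ {C,T}; cost 1
[col 4] GIKQU: children GU:{C,G}, IKQ:{C,T} ∩→ {C}; cost 0
[col 4] BDGIKQU: children BD:{C,G}, GIKQU:{C} ∩→ {C}; cost 0
[col 5] BD: children B:{C}, D:{G} ∪→ {C,G}; cost 1
[col 5] GU: children G:{A}, U:{G} ∪→ {A,G}; cost 1
[col 5] IK: children I:{A}, K:{C} ∪→ {A,C}; cost 1
[col 5] IKQ: children IK:{A,C}, Q:{T} ∪→ {A,C,T}; cost 1
[col 5] GIKQU: children GU:{A,G}, IKQ:{A,C,T} ∩→ {A}; cost 0
[col 5] BDGIKQU: children BD:{C,G}, GIKQU:{A} ∪→ {A,C,G}; cost 1
[col 6] BD: children B:{G}, D:{C} ∪→ {C,G}; cost 1
[col 6] GU: children G:{C}, U:{A} ∪→ {A,C}; cost 1
[col 6] IK: children I:{T}, K:{A} ∪→ {A,T}; cost 1
[col 6] IKQ: children IK:{A,T}, Q:{T} ∩→ {T}; cost 0
[col 6] GIKQU: children GU:{A,C}, IKQ:{T} ∪→ {A,C,T}; cost 1
[col 6] BDGIKQU: children BD:{C,G}, GIKQU:{A,C,T} ∩→ {C}; cost 0
[col 7] BD: children B:{T}, D:{T} ∩→ {T}; cost 0
[col 7] GU: children G:{C}, U:{C} ∩→ {C}; cost 0
[col 7] IK: children I:{T}, K:{C} ∪→ {C,T}; cost 1
[col 7] IKQ: children IK:{C,T}, Q:{T} ∩→ {T}; cost 0
[col 7] GIKQU: children GU:{C}, IKQ:{T} ∪→ {C,T}; cost 1
[col 7] BDGIKQU: children BD:{T}, GIKQU:{C,T} ∩→ {T}; cost 0
per-site changes: [4, 4, 4, 4, 3, 5, 4, 2]; total = 30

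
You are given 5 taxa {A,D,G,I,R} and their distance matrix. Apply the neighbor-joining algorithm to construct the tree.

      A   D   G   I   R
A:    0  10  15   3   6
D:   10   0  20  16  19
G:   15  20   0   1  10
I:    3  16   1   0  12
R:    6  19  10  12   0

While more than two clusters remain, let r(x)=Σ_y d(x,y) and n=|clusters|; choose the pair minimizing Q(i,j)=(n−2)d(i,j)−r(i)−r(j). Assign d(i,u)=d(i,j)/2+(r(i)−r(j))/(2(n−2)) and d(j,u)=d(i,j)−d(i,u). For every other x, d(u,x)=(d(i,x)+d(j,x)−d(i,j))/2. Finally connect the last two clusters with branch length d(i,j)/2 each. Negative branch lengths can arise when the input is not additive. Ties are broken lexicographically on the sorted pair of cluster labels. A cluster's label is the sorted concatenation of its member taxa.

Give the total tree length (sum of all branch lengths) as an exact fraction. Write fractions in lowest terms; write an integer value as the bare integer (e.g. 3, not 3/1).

24

step 1: merge (G,I) at d=1, Q=-75; branch lengths G→17/6, I→-11/6; new cluster GI
  updated: d(A,GI)=17/2, d(D,GI)=35/2, d(GI,R)=21/2
step 2: merge (A,D) at d=10, Q=-51; branch lengths A→-1/2, D→21/2; new cluster AD
  updated: d(AD,GI)=8, d(AD,R)=15/2
step 3: merge (AD,GI) at d=8, Q=-26; branch lengths AD→5/2, GI→11/2; new cluster ADGI
  updated: d(ADGI,R)=5
step 4: merge (ADGI,R) at d=5; branch lengths ADGI→5/2, R→5/2; new cluster ADGIR
final tree: (((A:-1/2,D:21/2):5/2,(G:17/6,I:-11/6):11/2):5/2,R:5/2)
total length: 24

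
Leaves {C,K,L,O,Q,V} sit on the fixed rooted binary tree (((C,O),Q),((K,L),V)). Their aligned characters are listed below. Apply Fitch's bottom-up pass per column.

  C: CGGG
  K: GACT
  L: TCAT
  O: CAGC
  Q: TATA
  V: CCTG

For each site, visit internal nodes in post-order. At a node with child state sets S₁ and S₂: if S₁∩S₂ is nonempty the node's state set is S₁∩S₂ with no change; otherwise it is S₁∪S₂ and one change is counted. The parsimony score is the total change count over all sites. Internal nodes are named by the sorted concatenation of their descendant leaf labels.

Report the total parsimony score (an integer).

12

site 0, node CO: C={C} ∩ O={C} → {C} (+0)
site 0, node COQ: CO={C} ∪ Q={T} → {C,T} (+1)
site 0, node KL: K={G} ∪ L={T} → {G,T} (+1)
site 0, node KLV: KL={G,T} ∪ V={C} → {C,G,T} (+1)
site 0, node CKLOQV: COQ={C,T} ∩ KLV={C,G,T} → {C,T} (+0)
site 1, node CO: C={G} ∪ O={A} → {A,G} (+1)
site 1, node COQ: CO={A,G} ∩ Q={A} → {A} (+0)
site 1, node KL: K={A} ∪ L={C} → {A,C} (+1)
site 1, node KLV: KL={A,C} ∩ V={C} → {C} (+0)
site 1, node CKLOQV: COQ={A} ∪ KLV={C} → {A,C} (+1)
site 2, node CO: C={G} ∩ O={G} → {G} (+0)
site 2, node COQ: CO={G} ∪ Q={T} → {G,T} (+1)
site 2, node KL: K={C} ∪ L={A} → {A,C} (+1)
site 2, node KLV: KL={A,C} ∪ V={T} → {A,C,T} (+1)
site 2, node CKLOQV: COQ={G,T} ∩ KLV={A,C,T} → {T} (+0)
site 3, node CO: C={G} ∪ O={C} → {C,G} (+1)
site 3, node COQ: CO={C,G} ∪ Q={A} → {A,C,G} (+1)
site 3, node KL: K={T} ∩ L={T} → {T} (+0)
site 3, node KLV: KL={T} ∪ V={G} → {G,T} (+1)
site 3, node CKLOQV: COQ={A,C,G} ∩ KLV={G,T} → {G} (+0)
per-site changes: [3, 3, 3, 3]; total = 12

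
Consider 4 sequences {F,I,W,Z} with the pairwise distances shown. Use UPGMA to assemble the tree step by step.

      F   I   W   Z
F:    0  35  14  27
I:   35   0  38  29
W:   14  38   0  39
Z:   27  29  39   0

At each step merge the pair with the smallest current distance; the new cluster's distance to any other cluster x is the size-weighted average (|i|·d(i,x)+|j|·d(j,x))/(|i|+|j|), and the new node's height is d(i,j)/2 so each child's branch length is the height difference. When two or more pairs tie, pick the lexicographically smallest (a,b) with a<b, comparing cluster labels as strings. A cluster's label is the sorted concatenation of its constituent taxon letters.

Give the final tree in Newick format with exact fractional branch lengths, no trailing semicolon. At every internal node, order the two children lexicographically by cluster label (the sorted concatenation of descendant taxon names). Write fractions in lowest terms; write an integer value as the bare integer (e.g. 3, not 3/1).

((F:7,W:7):83/8,(I:29/2,Z:29/2):23/8)

iteration 1: select F,W (d=14); attach at lengths (7, 7); label the merged cluster FW
  updated: d(FW,I)=73/2, d(FW,Z)=33
iteration 2: select I,Z (d=29); attach at lengths (29/2, 29/2); label the merged cluster IZ
  updated: d(FW,IZ)=139/4
iteration 3: select FW,IZ (d=139/4); attach at lengths (83/8, 23/8); label the merged cluster FIWZ
final tree: ((F:7,W:7):83/8,(I:29/2,Z:29/2):23/8)
total length: 225/4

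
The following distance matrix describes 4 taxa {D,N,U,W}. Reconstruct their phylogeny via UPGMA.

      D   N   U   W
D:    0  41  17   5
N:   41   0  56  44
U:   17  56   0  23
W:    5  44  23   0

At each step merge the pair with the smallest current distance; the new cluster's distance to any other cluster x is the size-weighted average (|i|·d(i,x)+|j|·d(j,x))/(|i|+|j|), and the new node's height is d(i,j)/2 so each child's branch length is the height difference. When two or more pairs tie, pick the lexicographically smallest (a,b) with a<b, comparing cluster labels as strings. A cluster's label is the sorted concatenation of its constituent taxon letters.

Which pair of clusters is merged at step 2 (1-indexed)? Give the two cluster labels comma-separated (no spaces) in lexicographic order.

1. join D+W (d=5) ⇒ DW; edges |D|=5/2, |W|=5/2
  updated: d(DW,N)=85/2, d(DW,U)=20
2. join DW+U (d=20) ⇒ DUW; edges |DW|=15/2, |U|=10
  updated: d(DUW,N)=47
3. join DUW+N (d=47) ⇒ DNUW; edges |DUW|=27/2, |N|=47/2
final tree: (((D:5/2,W:5/2):15/2,U:10):27/2,N:47/2)
total length: 119/2

DW,U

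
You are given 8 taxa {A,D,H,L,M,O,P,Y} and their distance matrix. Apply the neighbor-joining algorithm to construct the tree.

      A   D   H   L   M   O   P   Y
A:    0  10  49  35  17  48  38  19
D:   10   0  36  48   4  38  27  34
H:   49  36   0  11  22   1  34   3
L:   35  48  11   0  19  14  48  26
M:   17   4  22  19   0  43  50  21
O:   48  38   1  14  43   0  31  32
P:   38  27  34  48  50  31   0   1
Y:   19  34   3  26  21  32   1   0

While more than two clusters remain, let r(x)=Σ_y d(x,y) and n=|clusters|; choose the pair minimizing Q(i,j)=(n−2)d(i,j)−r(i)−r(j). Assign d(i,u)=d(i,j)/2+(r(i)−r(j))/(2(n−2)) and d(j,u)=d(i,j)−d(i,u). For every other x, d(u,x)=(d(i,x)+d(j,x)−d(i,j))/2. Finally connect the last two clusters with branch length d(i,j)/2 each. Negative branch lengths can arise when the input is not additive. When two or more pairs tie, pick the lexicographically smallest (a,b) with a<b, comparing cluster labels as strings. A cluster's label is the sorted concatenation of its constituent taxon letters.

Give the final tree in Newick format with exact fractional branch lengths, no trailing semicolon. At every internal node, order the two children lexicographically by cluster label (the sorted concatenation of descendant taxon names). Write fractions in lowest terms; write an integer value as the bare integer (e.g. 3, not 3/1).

1. join P+Y (d=1, Q=-359) ⇒ PY; edges |P|=33/4, |Y|=-29/4
  updated: d(A,PY)=28, d(D,PY)=30, d(H,PY)=18, d(L,PY)=73/2, d(M,PY)=35, d(O,PY)=31
2. join H+O (d=1, Q=-307) ⇒ HO; edges |H|=-33/10, |O|=43/10
  updated: d(A,HO)=48, d(D,HO)=73/2, d(HO,L)=12, d(HO,M)=32, d(HO,PY)=24
3. join HO+L (d=12, Q=-255) ⇒ HLO; edges |HO|=25/4, |L|=23/4
  updated: d(A,HLO)=71/2, d(D,HLO)=145/4, d(HLO,M)=39/2, d(HLO,PY)=97/4
4. join HLO+PY (d=97/4, Q=-160) ⇒ HLOPY; edges |HLO|=71/6, |PY|=149/12
  updated: d(A,HLOPY)=157/8, d(D,HLOPY)=21, d(HLOPY,M)=121/8
5. join A+HLOPY (d=157/8, Q=-505/8) ⇒ AHLOPY; edges |A|=241/32, |HLOPY|=387/32
  updated: d(AHLOPY,D)=91/16, d(AHLOPY,M)=25/4
6. join AHLOPY+D (d=91/16, Q=-255/16) ⇒ ADHLOPY; edges |AHLOPY|=127/32, |D|=55/32
  updated: d(ADHLOPY,M)=73/32
7. join ADHLOPY+M (d=73/32) ⇒ ADHLMOPY; edges |ADHLOPY|=73/64, |M|=73/64
final tree: (((A:241/32,(((H:-33/10,O:43/10):25/4,L:23/4):71/6,(P:33/4,Y:-29/4):149/12):387/32):127/32,D:55/32):73/64,M:73/64)
total length: 2107/32

(((A:241/32,(((H:-33/10,O:43/10):25/4,L:23/4):71/6,(P:33/4,Y:-29/4):149/12):387/32):127/32,D:55/32):73/64,M:73/64)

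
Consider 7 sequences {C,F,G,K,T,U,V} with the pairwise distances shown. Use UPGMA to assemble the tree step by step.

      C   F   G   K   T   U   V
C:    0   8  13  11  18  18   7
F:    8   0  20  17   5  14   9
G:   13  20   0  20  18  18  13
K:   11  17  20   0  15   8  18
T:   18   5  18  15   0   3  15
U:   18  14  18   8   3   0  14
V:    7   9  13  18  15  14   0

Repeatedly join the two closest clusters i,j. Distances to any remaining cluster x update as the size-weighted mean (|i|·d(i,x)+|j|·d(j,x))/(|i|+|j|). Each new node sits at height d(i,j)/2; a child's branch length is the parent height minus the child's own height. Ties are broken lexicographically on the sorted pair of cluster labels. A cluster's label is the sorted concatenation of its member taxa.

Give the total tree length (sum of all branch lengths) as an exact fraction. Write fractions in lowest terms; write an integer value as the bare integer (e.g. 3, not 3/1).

iteration 1: select T,U (d=3); attach at lengths (3/2, 3/2); label the merged cluster TU
  updated: d(C,TU)=18, d(F,TU)=19/2, d(G,TU)=18, d(K,TU)=23/2, d(TU,V)=29/2
iteration 2: select C,V (d=7); attach at lengths (7/2, 7/2); label the merged cluster CV
  updated: d(CV,F)=17/2, d(CV,G)=13, d(CV,K)=29/2, d(CV,TU)=65/4
iteration 3: select CV,F (d=17/2); attach at lengths (3/4, 17/4); label the merged cluster CFV
  updated: d(CFV,G)=46/3, d(CFV,K)=46/3, d(CFV,TU)=14
iteration 4: select K,TU (d=23/2); attach at lengths (23/4, 17/4); label the merged cluster KTU
  updated: d(CFV,KTU)=130/9, d(G,KTU)=56/3
iteration 5: select CFV,KTU (d=130/9); attach at lengths (107/36, 53/36); label the merged cluster CFKTUV
  updated: d(CFKTUV,G)=17
iteration 6: select CFKTUV,G (d=17); attach at lengths (23/18, 17/2); label the merged cluster CFGKTUV
final tree: ((((C:7/2,V:7/2):3/4,F:17/4):107/36,(K:23/4,(T:3/2,U:3/2):17/4):53/36):23/18,G:17/2)
total length: 353/9

353/9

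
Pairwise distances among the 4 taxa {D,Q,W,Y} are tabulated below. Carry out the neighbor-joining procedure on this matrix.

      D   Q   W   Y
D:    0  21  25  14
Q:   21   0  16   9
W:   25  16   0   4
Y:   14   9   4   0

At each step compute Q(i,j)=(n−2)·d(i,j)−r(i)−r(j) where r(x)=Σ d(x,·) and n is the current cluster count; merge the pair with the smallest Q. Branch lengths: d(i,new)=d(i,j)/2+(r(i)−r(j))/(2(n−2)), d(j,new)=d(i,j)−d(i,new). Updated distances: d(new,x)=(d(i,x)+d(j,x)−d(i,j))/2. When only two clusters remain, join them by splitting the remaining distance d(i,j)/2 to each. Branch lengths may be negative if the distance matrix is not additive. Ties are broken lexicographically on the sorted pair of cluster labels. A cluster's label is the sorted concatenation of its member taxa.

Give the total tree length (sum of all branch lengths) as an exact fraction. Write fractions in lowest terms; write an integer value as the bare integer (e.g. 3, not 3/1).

iteration 1: select D,Q (d=21, Q=-64); attach at lengths (14, 7); label the merged cluster DQ
  updated: d(DQ,W)=10, d(DQ,Y)=1
iteration 2: select DQ,W (d=10, Q=-15); attach at lengths (7/2, 13/2); label the merged cluster DQW
  updated: d(DQW,Y)=-5/2
iteration 3: select DQW,Y (d=-5/2); attach at lengths (-5/4, -5/4); label the merged cluster DQWY
final tree: (((D:14,Q:7):7/2,W:13/2):-5/4,Y:-5/4)
total length: 57/2

57/2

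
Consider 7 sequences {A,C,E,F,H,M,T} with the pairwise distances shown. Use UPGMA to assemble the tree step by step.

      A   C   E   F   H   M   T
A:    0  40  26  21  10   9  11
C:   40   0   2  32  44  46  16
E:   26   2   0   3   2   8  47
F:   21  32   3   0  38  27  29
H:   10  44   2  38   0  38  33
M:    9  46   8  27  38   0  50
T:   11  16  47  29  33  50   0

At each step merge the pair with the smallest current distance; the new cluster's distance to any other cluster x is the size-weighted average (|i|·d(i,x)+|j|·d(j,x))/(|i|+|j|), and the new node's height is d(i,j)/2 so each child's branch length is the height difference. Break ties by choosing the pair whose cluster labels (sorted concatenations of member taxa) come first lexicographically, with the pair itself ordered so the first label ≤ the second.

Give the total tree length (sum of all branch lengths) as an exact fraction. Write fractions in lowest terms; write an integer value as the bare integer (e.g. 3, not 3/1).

285/4

1. join C+E (d=2) ⇒ CE; edges |C|=1, |E|=1
  updated: d(A,CE)=33, d(CE,F)=35/2, d(CE,H)=23, d(CE,M)=27, d(CE,T)=63/2
2. join A+M (d=9) ⇒ AM; edges |A|=9/2, |M|=9/2
  updated: d(AM,CE)=30, d(AM,F)=24, d(AM,H)=24, d(AM,T)=61/2
3. join CE+F (d=35/2) ⇒ CEF; edges |CE|=31/4, |F|=35/4
  updated: d(AM,CEF)=28, d(CEF,H)=28, d(CEF,T)=92/3
4. join AM+H (d=24) ⇒ AHM; edges |AM|=15/2, |H|=12
  updated: d(AHM,CEF)=28, d(AHM,T)=94/3
5. join AHM+CEF (d=28) ⇒ ACEFHM; edges |AHM|=2, |CEF|=21/4
  updated: d(ACEFHM,T)=31
6. join ACEFHM+T (d=31) ⇒ ACEFHMT; edges |ACEFHM|=3/2, |T|=31/2
final tree: ((((A:9/2,M:9/2):15/2,H:12):2,((C:1,E:1):31/4,F:35/4):21/4):3/2,T:31/2)
total length: 285/4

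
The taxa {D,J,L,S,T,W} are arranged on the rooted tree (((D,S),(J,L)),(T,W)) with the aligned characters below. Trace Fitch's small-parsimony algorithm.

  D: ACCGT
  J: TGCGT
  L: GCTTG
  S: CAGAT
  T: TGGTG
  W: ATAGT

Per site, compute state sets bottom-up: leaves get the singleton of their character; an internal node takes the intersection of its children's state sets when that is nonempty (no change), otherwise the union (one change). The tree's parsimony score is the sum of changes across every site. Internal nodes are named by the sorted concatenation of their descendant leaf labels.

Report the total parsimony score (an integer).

17

site 0, node DS: D={A} ∪ S={C} → {A,C} (+1)
site 0, node JL: J={T} ∪ L={G} → {G,T} (+1)
site 0, node DJLS: DS={A,C} ∪ JL={G,T} → {A,C,G,T} (+1)
site 0, node TW: T={T} ∪ W={A} → {A,T} (+1)
site 0, node DJLSTW: DJLS={A,C,G,T} ∩ TW={A,T} → {A,T} (+0)
site 1, node DS: D={C} ∪ S={A} → {A,C} (+1)
site 1, node JL: J={G} ∪ L={C} → {C,G} (+1)
site 1, node DJLS: DS={A,C} ∩ JL={C,G} → {C} (+0)
site 1, node TW: T={G} ∪ W={T} → {G,T} (+1)
site 1, node DJLSTW: DJLS={C} ∪ TW={G,T} → {C,G,T} (+1)
site 2, node DS: D={C} ∪ S={G} → {C,G} (+1)
site 2, node JL: J={C} ∪ L={T} → {C,T} (+1)
site 2, node DJLS: DS={C,G} ∩ JL={C,T} → {C} (+0)
site 2, node TW: T={G} ∪ W={A} → {A,G} (+1)
site 2, node DJLSTW: DJLS={C} ∪ TW={A,G} → {A,C,G} (+1)
site 3, node DS: D={G} ∪ S={A} → {A,G} (+1)
site 3, node JL: J={G} ∪ L={T} → {G,T} (+1)
site 3, node DJLS: DS={A,G} ∩ JL={G,T} → {G} (+0)
site 3, node TW: T={T} ∪ W={G} → {G,T} (+1)
site 3, node DJLSTW: DJLS={G} ∩ TW={G,T} → {G} (+0)
site 4, node DS: D={T} ∩ S={T} → {T} (+0)
site 4, node JL: J={T} ∪ L={G} → {G,T} (+1)
site 4, node DJLS: DS={T} ∩ JL={G,T} → {T} (+0)
site 4, node TW: T={G} ∪ W={T} → {G,T} (+1)
site 4, node DJLSTW: DJLS={T} ∩ TW={G,T} → {T} (+0)
per-site changes: [4, 4, 4, 3, 2]; total = 17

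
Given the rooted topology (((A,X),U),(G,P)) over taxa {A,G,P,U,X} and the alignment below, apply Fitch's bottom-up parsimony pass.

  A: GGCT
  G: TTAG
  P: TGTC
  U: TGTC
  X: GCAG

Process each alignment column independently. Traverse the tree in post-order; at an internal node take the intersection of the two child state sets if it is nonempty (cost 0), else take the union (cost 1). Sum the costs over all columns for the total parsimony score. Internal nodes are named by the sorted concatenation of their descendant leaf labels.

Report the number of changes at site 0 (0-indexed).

AX@0: {G} ∩ {G} = {G} (intersection, +0)
AUX@0: {G} ∪ {T} = {G,T} (union, +1)
GP@0: {T} ∩ {T} = {T} (intersection, +0)
AGPUX@0: {G,T} ∩ {T} = {T} (intersection, +0)
AX@1: {G} ∪ {C} = {C,G} (union, +1)
AUX@1: {C,G} ∩ {G} = {G} (intersection, +0)
GP@1: {T} ∪ {G} = {G,T} (union, +1)
AGPUX@1: {G} ∩ {G,T} = {G} (intersection, +0)
AX@2: {C} ∪ {A} = {A,C} (union, +1)
AUX@2: {A,C} ∪ {T} = {A,C,T} (union, +1)
GP@2: {A} ∪ {T} = {A,T} (union, +1)
AGPUX@2: {A,C,T} ∩ {A,T} = {A,T} (intersection, +0)
AX@3: {T} ∪ {G} = {G,T} (union, +1)
AUX@3: {G,T} ∪ {C} = {C,G,T} (union, +1)
GP@3: {G} ∪ {C} = {C,G} (union, +1)
AGPUX@3: {C,G,T} ∩ {C,G} = {C,G} (intersection, +0)
per-site changes: [1, 2, 3, 3]; total = 9

1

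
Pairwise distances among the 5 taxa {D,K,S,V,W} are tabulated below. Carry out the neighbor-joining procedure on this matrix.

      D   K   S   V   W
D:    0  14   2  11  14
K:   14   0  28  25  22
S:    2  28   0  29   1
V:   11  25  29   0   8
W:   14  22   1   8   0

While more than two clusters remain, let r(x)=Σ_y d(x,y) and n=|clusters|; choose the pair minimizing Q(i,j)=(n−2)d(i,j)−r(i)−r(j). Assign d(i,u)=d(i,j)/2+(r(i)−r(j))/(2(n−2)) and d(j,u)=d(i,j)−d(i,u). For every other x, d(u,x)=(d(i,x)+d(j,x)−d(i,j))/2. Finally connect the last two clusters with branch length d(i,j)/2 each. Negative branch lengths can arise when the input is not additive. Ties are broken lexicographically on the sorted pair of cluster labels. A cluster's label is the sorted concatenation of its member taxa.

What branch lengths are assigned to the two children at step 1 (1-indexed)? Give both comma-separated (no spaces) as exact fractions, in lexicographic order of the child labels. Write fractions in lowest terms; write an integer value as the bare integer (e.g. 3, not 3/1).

3,-2

step 1: merge (S,W) at d=1, Q=-102; branch lengths S→3, W→-2; new cluster SW
  updated: d(D,SW)=15/2, d(K,SW)=49/2, d(SW,V)=18
step 2: merge (D,K) at d=14, Q=-68; branch lengths D→-3/4, K→59/4; new cluster DK
  updated: d(DK,SW)=9, d(DK,V)=11
step 3: merge (DK,SW) at d=9, Q=-38; branch lengths DK→1, SW→8; new cluster DKSW
  updated: d(DKSW,V)=10
step 4: merge (DKSW,V) at d=10; branch lengths DKSW→5, V→5; new cluster DKSVW
final tree: (((D:-3/4,K:59/4):1,(S:3,W:-2):8):5,V:5)
total length: 34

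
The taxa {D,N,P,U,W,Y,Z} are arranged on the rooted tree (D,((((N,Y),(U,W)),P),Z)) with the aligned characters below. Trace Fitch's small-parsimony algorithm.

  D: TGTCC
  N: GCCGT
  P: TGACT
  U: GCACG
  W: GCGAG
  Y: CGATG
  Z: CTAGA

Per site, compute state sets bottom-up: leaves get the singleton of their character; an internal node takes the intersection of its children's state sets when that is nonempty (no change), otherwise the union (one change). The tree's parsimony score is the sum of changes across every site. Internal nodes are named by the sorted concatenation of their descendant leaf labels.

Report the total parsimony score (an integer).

site 0, node NY: N={G} ∪ Y={C} → {C,G} (+1)
site 0, node UW: U={G} ∩ W={G} → {G} (+0)
site 0, node NUWY: NY={C,G} ∩ UW={G} → {G} (+0)
site 0, node NPUWY: NUWY={G} ∪ P={T} → {G,T} (+1)
site 0, node NPUWYZ: NPUWY={G,T} ∪ Z={C} → {C,G,T} (+1)
site 0, node DNPUWYZ: D={T} ∩ NPUWYZ={C,G,T} → {T} (+0)
site 1, node NY: N={C} ∪ Y={G} → {C,G} (+1)
site 1, node UW: U={C} ∩ W={C} → {C} (+0)
site 1, node NUWY: NY={C,G} ∩ UW={C} → {C} (+0)
site 1, node NPUWY: NUWY={C} ∪ P={G} → {C,G} (+1)
site 1, node NPUWYZ: NPUWY={C,G} ∪ Z={T} → {C,G,T} (+1)
site 1, node DNPUWYZ: D={G} ∩ NPUWYZ={C,G,T} → {G} (+0)
site 2, node NY: N={C} ∪ Y={A} → {A,C} (+1)
site 2, node UW: U={A} ∪ W={G} → {A,G} (+1)
site 2, node NUWY: NY={A,C} ∩ UW={A,G} → {A} (+0)
site 2, node NPUWY: NUWY={A} ∩ P={A} → {A} (+0)
site 2, node NPUWYZ: NPUWY={A} ∩ Z={A} → {A} (+0)
site 2, node DNPUWYZ: D={T} ∪ NPUWYZ={A} → {A,T} (+1)
site 3, node NY: N={G} ∪ Y={T} → {G,T} (+1)
site 3, node UW: U={C} ∪ W={A} → {A,C} (+1)
site 3, node NUWY: NY={G,T} ∪ UW={A,C} → {A,C,G,T} (+1)
site 3, node NPUWY: NUWY={A,C,G,T} ∩ P={C} → {C} (+0)
site 3, node NPUWYZ: NPUWY={C} ∪ Z={G} → {C,G} (+1)
site 3, node DNPUWYZ: D={C} ∩ NPUWYZ={C,G} → {C} (+0)
site 4, node NY: N={T} ∪ Y={G} → {G,T} (+1)
site 4, node UW: U={G} ∩ W={G} → {G} (+0)
site 4, node NUWY: NY={G,T} ∩ UW={G} → {G} (+0)
site 4, node NPUWY: NUWY={G} ∪ P={T} → {G,T} (+1)
site 4, node NPUWYZ: NPUWY={G,T} ∪ Z={A} → {A,G,T} (+1)
site 4, node DNPUWYZ: D={C} ∪ NPUWYZ={A,G,T} → {A,C,G,T} (+1)
per-site changes: [3, 3, 3, 4, 4]; total = 17

17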